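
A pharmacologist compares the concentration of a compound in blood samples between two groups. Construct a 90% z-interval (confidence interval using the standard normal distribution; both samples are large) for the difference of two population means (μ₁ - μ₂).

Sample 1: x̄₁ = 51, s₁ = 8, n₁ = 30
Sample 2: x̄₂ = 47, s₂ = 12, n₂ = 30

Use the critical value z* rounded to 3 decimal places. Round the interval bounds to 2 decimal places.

Both samples are large (n₁ = 30 ≥ 30, n₂ = 30 ≥ 30), so a z-interval for the difference of means applies.

Point estimate: x̄₁ - x̄₂ = 51 - 47 = 4

Standard error: SE = √(s₁²/n₁ + s₂²/n₂)
= √(8²/30 + 12²/30)
= √(2.133333 + 4.800000)
= 2.633122

For 90% confidence, z* = 1.645 (from standard normal table)
Margin of error: E = z* × SE = 1.645 × 2.633122 = 4.3315

Z-interval: (x̄₁ - x̄₂) ± E = 4 ± 4.3315 = (-0.3315, 8.3315)

Rounded to 2 decimal places:

(-0.33, 8.33)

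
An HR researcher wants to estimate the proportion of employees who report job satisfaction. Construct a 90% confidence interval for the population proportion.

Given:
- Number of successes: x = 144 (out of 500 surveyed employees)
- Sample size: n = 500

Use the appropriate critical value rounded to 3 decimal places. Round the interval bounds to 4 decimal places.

Sample proportion: p̂ = 144/500 = 0.288000

Check conditions for normal approximation:
  np̂ = 144 ≥ 10 ✓
  n(1-p̂) = 356 ≥ 10 ✓

The sample is large enough, so use a z-interval (normal approximation) for the proportion.

For 90% confidence, z* = 1.645 (from standard normal table)

Standard error: SE = √(p̂(1-p̂)/n) = √(0.288000×0.712000/500) = 0.02025122

Margin of error: E = z* × SE = 1.645 × 0.02025122 = 0.033313

Z-interval: p̂ ± E = 0.288000 ± 0.033313 = (0.254687, 0.321313)

Rounded to 4 decimal places:

(0.2547, 0.3213)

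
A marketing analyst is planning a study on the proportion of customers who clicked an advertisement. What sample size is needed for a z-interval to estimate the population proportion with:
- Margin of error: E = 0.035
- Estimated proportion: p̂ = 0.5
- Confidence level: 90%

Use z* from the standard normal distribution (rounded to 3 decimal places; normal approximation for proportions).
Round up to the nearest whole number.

Using z* for proportion z-interval (normal approximation).

For 90% confidence, z* = 1.645 (from standard normal table)

Sample size formula for proportion z-interval: n = z*²p̂(1-p̂)/E²

n = 1.645² × 0.5 × 0.5 / 0.035²
  = 2.706025 × 0.25 / 0.001225
  = 552.2500

Round up to the nearest whole number: n = 553

553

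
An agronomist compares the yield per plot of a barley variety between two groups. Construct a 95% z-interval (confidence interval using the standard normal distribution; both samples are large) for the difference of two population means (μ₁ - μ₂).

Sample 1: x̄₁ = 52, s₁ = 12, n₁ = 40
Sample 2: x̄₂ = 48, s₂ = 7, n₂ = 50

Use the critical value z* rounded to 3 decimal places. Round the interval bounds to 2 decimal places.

Both samples are large (n₁ = 40 ≥ 30, n₂ = 50 ≥ 30), so a z-interval for the difference of means applies.

Point estimate: x̄₁ - x̄₂ = 52 - 48 = 4

Standard error: SE = √(s₁²/n₁ + s₂²/n₂)
= √(12²/40 + 7²/50)
= √(3.600000 + 0.980000)
= 2.140093

For 95% confidence, z* = 1.96 (from standard normal table)
Margin of error: E = z* × SE = 1.96 × 2.140093 = 4.1946

Z-interval: (x̄₁ - x̄₂) ± E = 4 ± 4.1946 = (-0.1946, 8.1946)

Rounded to 2 decimal places:

(-0.19, 8.19)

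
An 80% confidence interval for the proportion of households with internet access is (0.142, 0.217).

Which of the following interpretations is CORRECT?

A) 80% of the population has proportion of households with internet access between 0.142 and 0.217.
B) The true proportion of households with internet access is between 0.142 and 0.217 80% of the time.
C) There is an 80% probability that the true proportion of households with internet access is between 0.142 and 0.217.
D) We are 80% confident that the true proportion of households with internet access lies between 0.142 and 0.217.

A confidence interval represents our confidence in the procedure, not a probability statement about the parameter.

Key concept: If we repeated this sampling process many times and computed an 80% CI each time, about 80% of those intervals would contain the true population parameter.

For this specific interval (0.142, 0.217):
- Midpoint (point estimate): 0.1795
- Margin of error: 0.0375

The correct interpretation is the one stating confidence that the true parameter lies in the interval — option D.

D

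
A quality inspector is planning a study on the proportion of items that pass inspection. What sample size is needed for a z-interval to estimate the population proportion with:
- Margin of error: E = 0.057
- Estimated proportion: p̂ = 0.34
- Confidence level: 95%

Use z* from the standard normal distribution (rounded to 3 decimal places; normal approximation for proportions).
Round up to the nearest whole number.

Using z* for proportion z-interval (normal approximation).

For 95% confidence, z* = 1.96 (from standard normal table)

Sample size formula for proportion z-interval: n = z*²p̂(1-p̂)/E²

n = 1.96² × 0.34 × 0.66 / 0.057²
  = 3.8416 × 0.2244 / 0.003249
  = 265.3293

Round up to the nearest whole number: n = 266

266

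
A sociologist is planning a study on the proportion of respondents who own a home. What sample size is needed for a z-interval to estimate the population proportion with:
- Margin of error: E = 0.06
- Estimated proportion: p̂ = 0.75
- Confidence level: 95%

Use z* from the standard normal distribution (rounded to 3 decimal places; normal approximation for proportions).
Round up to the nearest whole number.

Using z* for proportion z-interval (normal approximation).

For 95% confidence, z* = 1.96 (from standard normal table)

Sample size formula for proportion z-interval: n = z*²p̂(1-p̂)/E²

n = 1.96² × 0.75 × 0.25 / 0.06²
  = 3.8416 × 0.1875 / 0.0036
  = 200.0833

Round up to the nearest whole number: n = 201

201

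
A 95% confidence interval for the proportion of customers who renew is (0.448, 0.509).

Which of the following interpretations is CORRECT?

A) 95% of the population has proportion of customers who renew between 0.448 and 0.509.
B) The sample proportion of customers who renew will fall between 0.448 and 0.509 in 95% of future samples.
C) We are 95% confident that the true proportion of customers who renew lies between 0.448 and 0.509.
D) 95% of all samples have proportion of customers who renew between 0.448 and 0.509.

A confidence interval represents our confidence in the procedure, not a probability statement about the parameter.

Key concept: If we repeated this sampling process many times and computed a 95% CI each time, about 95% of those intervals would contain the true population parameter.

For this specific interval (0.448, 0.509):
- Midpoint (point estimate): 0.4785
- Margin of error: 0.0305

The correct interpretation is the one stating confidence that the true parameter lies in the interval — option C.

C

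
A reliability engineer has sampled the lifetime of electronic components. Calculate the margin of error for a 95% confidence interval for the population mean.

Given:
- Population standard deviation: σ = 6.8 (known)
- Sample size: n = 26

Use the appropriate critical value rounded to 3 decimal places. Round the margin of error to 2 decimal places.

The population standard deviation σ is known, so use the z-interval margin of error formula.

For 95% confidence, z* = 1.96 (from standard normal table)

Margin of error formula for z-interval: E = z* × σ/√n

E = 1.96 × 6.8/√26
  = 1.96 × 1.333590
  = 2.6138

Rounded to 2 decimal places:

2.61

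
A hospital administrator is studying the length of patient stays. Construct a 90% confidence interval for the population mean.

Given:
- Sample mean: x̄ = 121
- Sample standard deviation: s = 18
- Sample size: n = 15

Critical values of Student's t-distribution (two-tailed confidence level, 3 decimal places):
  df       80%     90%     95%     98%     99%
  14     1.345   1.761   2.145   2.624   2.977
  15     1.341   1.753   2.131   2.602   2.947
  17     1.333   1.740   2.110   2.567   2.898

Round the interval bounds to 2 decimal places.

The population standard deviation σ is unknown (only the sample standard deviation s is given), so use a t-interval with df = n - 1 = 15 - 1 = 14.

For 90% confidence with df = 14, t* = 1.761 (from t-table)

Standard error: SE = s/√n = 18/√15 = 4.647580

Margin of error: E = t* × SE = 1.761 × 4.647580 = 8.1844

T-interval: x̄ ± E = 121 ± 8.1844 = (112.8156, 129.1844)

Rounded to 2 decimal places:

(112.82, 129.18)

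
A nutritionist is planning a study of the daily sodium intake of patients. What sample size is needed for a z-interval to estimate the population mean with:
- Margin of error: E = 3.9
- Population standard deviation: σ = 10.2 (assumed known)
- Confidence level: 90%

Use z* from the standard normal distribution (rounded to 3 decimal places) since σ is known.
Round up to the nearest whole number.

Using z* since population σ is known (z-interval formula).

For 90% confidence, z* = 1.645 (from standard normal table)

Sample size formula for z-interval: n = (z*σ/E)²

n = (1.645 × 10.2 / 3.9)²
  = (4.302308)²
  = 18.5099

Round up to the nearest whole number: n = 19

19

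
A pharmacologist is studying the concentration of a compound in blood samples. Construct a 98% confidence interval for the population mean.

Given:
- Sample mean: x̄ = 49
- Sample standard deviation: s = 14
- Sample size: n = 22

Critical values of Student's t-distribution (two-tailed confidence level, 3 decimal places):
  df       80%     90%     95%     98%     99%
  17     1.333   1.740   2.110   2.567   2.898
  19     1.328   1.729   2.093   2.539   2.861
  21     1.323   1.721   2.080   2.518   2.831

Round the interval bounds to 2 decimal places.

The population standard deviation σ is unknown (only the sample standard deviation s is given), so use a t-interval with df = n - 1 = 22 - 1 = 21.

For 98% confidence with df = 21, t* = 2.518 (from t-table)

Standard error: SE = s/√n = 14/√22 = 2.984810

Margin of error: E = t* × SE = 2.518 × 2.984810 = 7.5158

T-interval: x̄ ± E = 49 ± 7.5158 = (41.4842, 56.5158)

Rounded to 2 decimal places:

(41.48, 56.52)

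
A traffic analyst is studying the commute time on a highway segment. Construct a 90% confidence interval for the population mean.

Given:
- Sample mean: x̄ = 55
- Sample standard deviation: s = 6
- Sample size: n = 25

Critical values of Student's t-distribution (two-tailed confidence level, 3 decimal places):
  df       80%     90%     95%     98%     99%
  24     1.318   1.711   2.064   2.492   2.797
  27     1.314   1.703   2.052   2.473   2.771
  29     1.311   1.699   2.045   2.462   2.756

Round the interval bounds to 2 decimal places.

The population standard deviation σ is unknown (only the sample standard deviation s is given), so use a t-interval with df = n - 1 = 25 - 1 = 24.

For 90% confidence with df = 24, t* = 1.711 (from t-table)

Standard error: SE = s/√n = 6/√25 = 1.200000

Margin of error: E = t* × SE = 1.711 × 1.200000 = 2.0532

T-interval: x̄ ± E = 55 ± 2.0532 = (52.9468, 57.0532)

Rounded to 2 decimal places:

(52.95, 57.05)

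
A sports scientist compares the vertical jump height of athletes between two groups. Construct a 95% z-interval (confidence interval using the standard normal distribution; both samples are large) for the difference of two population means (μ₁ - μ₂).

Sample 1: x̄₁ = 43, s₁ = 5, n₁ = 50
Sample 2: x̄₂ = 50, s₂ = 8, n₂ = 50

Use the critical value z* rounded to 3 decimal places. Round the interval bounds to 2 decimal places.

Both samples are large (n₁ = 50 ≥ 30, n₂ = 50 ≥ 30), so a z-interval for the difference of means applies.

Point estimate: x̄₁ - x̄₂ = 43 - 50 = -7

Standard error: SE = √(s₁²/n₁ + s₂²/n₂)
= √(5²/50 + 8²/50)
= √(0.5000000 + 1.2800000)
= 1.3341664

For 95% confidence, z* = 1.96 (from standard normal table)
Margin of error: E = z* × SE = 1.96 × 1.3341664 = 2.61497

Z-interval: (x̄₁ - x̄₂) ± E = -7 ± 2.61497 = (-9.61497, -4.38503)

Rounded to 2 decimal places:

(-9.61, -4.39)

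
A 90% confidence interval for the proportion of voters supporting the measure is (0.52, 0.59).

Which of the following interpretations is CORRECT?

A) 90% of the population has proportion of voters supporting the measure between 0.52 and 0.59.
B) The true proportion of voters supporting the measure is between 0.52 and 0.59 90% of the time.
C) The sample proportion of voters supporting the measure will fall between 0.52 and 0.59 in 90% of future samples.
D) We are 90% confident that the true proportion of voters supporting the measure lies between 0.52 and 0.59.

A confidence interval represents our confidence in the procedure, not a probability statement about the parameter.

Key concept: If we repeated this sampling process many times and computed a 90% CI each time, about 90% of those intervals would contain the true population parameter.

For this specific interval (0.52, 0.59):
- Midpoint (point estimate): 0.555
- Margin of error: 0.035

The correct interpretation is the one stating confidence that the true parameter lies in the interval — option D.

D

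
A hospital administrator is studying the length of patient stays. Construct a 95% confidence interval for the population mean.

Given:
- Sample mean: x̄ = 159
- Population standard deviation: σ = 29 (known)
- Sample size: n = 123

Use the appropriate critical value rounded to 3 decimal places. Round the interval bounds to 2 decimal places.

The population standard deviation σ is known, so use a z-interval (standard normal critical value).

For 95% confidence, z* = 1.96 (from standard normal table)

Standard error: SE = σ/√n = 29/√123 = 2.614842

Margin of error: E = z* × SE = 1.96 × 2.614842 = 5.1251

Z-interval: x̄ ± E = 159 ± 5.1251 = (153.8749, 164.1251)

Rounded to 2 decimal places:

(153.87, 164.13)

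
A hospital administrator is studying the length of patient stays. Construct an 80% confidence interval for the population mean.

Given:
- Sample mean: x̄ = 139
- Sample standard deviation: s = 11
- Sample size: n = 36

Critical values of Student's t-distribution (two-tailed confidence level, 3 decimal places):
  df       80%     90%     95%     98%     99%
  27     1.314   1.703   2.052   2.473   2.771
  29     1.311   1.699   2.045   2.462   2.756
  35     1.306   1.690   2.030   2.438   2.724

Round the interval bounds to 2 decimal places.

The population standard deviation σ is unknown (only the sample standard deviation s is given), so use a t-interval with df = n - 1 = 36 - 1 = 35.

For 80% confidence with df = 35, t* = 1.306 (from t-table)

Standard error: SE = s/√n = 11/√36 = 1.833333

Margin of error: E = t* × SE = 1.306 × 1.833333 = 2.3943

T-interval: x̄ ± E = 139 ± 2.3943 = (136.6057, 141.3943)

Rounded to 2 decimal places:

(136.61, 141.39)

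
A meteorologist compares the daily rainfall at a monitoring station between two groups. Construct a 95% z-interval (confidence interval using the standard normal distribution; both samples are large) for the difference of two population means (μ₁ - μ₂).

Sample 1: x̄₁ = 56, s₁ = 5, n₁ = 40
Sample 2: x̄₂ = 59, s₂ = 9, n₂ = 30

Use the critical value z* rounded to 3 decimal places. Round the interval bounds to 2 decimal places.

Both samples are large (n₁ = 40 ≥ 30, n₂ = 30 ≥ 30), so a z-interval for the difference of means applies.

Point estimate: x̄₁ - x̄₂ = 56 - 59 = -3

Standard error: SE = √(s₁²/n₁ + s₂²/n₂)
= √(5²/40 + 9²/30)
= √(0.625000 + 2.700000)
= 1.823458

For 95% confidence, z* = 1.96 (from standard normal table)
Margin of error: E = z* × SE = 1.96 × 1.823458 = 3.5740

Z-interval: (x̄₁ - x̄₂) ± E = -3 ± 3.5740 = (-6.5740, 0.5740)

Rounded to 2 decimal places:

(-6.57, 0.57)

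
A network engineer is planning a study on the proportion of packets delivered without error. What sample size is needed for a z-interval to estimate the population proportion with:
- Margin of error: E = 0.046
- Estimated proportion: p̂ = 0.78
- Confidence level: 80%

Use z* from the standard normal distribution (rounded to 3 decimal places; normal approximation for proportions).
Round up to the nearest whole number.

Using z* for proportion z-interval (normal approximation).

For 80% confidence, z* = 1.282 (from standard normal table)

Sample size formula for proportion z-interval: n = z*²p̂(1-p̂)/E²

n = 1.282² × 0.78 × 0.22 / 0.046²
  = 1.643524 × 0.1716 / 0.002116
  = 133.2839

Round up to the nearest whole number: n = 134

134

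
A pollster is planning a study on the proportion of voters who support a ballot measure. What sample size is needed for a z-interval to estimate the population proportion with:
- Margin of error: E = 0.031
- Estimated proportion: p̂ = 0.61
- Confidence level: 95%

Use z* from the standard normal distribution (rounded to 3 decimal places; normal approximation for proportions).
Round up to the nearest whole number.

Using z* for proportion z-interval (normal approximation).

For 95% confidence, z* = 1.96 (from standard normal table)

Sample size formula for proportion z-interval: n = z*²p̂(1-p̂)/E²

n = 1.96² × 0.61 × 0.39 / 0.031²
  = 3.8416 × 0.2379 / 0.000961
  = 951.0059

Round up to the nearest whole number: n = 952

952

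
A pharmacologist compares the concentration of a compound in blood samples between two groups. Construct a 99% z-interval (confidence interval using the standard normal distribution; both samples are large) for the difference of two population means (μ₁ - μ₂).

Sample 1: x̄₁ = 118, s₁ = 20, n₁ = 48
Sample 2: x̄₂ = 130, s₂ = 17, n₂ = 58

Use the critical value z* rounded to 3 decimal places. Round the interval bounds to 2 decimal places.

Both samples are large (n₁ = 48 ≥ 30, n₂ = 58 ≥ 30), so a z-interval for the difference of means applies.

Point estimate: x̄₁ - x̄₂ = 118 - 130 = -12

Standard error: SE = √(s₁²/n₁ + s₂²/n₂)
= √(20²/48 + 17²/58)
= √(8.333333 + 4.982759)
= 3.649122

For 99% confidence, z* = 2.576 (from standard normal table)
Margin of error: E = z* × SE = 2.576 × 3.649122 = 9.4001

Z-interval: (x̄₁ - x̄₂) ± E = -12 ± 9.4001 = (-21.4001, -2.5999)

Rounded to 2 decimal places:

(-21.40, -2.60)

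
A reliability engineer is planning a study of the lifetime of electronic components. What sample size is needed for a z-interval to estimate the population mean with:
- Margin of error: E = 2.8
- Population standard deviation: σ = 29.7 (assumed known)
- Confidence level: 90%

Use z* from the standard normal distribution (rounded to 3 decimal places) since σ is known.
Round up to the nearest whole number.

Using z* since population σ is known (z-interval formula).

For 90% confidence, z* = 1.645 (from standard normal table)

Sample size formula for z-interval: n = (z*σ/E)²

n = (1.645 × 29.7 / 2.8)²
  = (17.448750)²
  = 304.4589

Round up to the nearest whole number: n = 305

305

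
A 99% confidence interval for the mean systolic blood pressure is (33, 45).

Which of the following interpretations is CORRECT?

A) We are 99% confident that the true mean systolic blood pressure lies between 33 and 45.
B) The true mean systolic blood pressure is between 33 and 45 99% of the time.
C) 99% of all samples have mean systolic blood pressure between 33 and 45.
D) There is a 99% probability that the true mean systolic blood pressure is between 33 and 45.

A confidence interval represents our confidence in the procedure, not a probability statement about the parameter.

Key concept: If we repeated this sampling process many times and computed a 99% CI each time, about 99% of those intervals would contain the true population parameter.

For this specific interval (33, 45):
- Midpoint (point estimate): 39
- Margin of error: 6

The correct interpretation is the one stating confidence that the true parameter lies in the interval — option A.

A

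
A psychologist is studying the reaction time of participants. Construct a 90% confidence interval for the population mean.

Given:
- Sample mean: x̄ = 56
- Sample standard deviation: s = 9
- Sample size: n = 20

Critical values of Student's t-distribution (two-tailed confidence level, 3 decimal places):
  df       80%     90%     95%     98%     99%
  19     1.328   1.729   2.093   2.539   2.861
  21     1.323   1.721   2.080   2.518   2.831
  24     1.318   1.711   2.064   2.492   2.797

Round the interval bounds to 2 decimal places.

The population standard deviation σ is unknown (only the sample standard deviation s is given), so use a t-interval with df = n - 1 = 20 - 1 = 19.

For 90% confidence with df = 19, t* = 1.729 (from t-table)

Standard error: SE = s/√n = 9/√20 = 2.012461

Margin of error: E = t* × SE = 1.729 × 2.012461 = 3.4795

T-interval: x̄ ± E = 56 ± 3.4795 = (52.5205, 59.4795)

Rounded to 2 decimal places:

(52.52, 59.48)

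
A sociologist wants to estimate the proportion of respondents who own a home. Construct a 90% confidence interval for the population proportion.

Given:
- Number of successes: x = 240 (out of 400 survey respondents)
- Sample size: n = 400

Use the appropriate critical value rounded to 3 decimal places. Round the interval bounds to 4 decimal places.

Sample proportion: p̂ = 240/400 = 0.600000

Check conditions for normal approximation:
  np̂ = 240 ≥ 10 ✓
  n(1-p̂) = 160 ≥ 10 ✓

The sample is large enough, so use a z-interval (normal approximation) for the proportion.

For 90% confidence, z* = 1.645 (from standard normal table)

Standard error: SE = √(p̂(1-p̂)/n) = √(0.600000×0.400000/400) = 0.02449490

Margin of error: E = z* × SE = 1.645 × 0.02449490 = 0.040294

Z-interval: p̂ ± E = 0.600000 ± 0.040294 = (0.559706, 0.640294)

Rounded to 4 decimal places:

(0.5597, 0.6403)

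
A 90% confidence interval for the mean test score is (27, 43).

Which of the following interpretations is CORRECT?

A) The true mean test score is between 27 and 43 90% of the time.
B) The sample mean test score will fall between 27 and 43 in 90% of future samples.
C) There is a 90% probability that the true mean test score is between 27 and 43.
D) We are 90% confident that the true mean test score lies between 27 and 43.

A confidence interval represents our confidence in the procedure, not a probability statement about the parameter.

Key concept: If we repeated this sampling process many times and computed a 90% CI each time, about 90% of those intervals would contain the true population parameter.

For this specific interval (27, 43):
- Midpoint (point estimate): 35
- Margin of error: 8

The correct interpretation is the one stating confidence that the true parameter lies in the interval — option D.

D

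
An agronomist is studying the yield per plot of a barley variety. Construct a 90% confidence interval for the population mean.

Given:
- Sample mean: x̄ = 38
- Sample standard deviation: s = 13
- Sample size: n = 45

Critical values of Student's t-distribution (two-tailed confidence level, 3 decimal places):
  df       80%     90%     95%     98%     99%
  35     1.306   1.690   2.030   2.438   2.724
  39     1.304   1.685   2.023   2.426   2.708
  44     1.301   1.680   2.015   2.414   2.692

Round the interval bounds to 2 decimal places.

The population standard deviation σ is unknown (only the sample standard deviation s is given), so use a t-interval with df = n - 1 = 45 - 1 = 44.

For 90% confidence with df = 44, t* = 1.680 (from t-table)

Standard error: SE = s/√n = 13/√45 = 1.937926

Margin of error: E = t* × SE = 1.680 × 1.937926 = 3.2557

T-interval: x̄ ± E = 38 ± 3.2557 = (34.7443, 41.2557)

Rounded to 2 decimal places:

(34.74, 41.26)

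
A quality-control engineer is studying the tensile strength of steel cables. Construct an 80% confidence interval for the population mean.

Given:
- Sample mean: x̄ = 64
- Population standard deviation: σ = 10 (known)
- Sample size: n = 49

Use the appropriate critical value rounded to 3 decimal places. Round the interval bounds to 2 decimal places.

The population standard deviation σ is known, so use a z-interval (standard normal critical value).

For 80% confidence, z* = 1.282 (from standard normal table)

Standard error: SE = σ/√n = 10/√49 = 1.428571

Margin of error: E = z* × SE = 1.282 × 1.428571 = 1.8314

Z-interval: x̄ ± E = 64 ± 1.8314 = (62.1686, 65.8314)

Rounded to 2 decimal places:

(62.17, 65.83)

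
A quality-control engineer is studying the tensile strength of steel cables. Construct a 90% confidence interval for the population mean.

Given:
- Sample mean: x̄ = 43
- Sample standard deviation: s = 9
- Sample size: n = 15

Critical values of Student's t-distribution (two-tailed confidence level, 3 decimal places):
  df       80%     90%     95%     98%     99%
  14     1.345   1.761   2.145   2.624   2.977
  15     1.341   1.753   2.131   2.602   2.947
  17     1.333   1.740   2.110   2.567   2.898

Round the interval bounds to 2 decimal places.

The population standard deviation σ is unknown (only the sample standard deviation s is given), so use a t-interval with df = n - 1 = 15 - 1 = 14.

For 90% confidence with df = 14, t* = 1.761 (from t-table)

Standard error: SE = s/√n = 9/√15 = 2.323790

Margin of error: E = t* × SE = 1.761 × 2.323790 = 4.0922

T-interval: x̄ ± E = 43 ± 4.0922 = (38.9078, 47.0922)

Rounded to 2 decimal places:

(38.91, 47.09)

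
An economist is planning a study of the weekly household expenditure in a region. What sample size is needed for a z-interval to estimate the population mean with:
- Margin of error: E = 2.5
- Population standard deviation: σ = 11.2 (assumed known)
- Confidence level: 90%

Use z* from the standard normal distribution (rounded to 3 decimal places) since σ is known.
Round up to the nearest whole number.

Using z* since population σ is known (z-interval formula).

For 90% confidence, z* = 1.645 (from standard normal table)

Sample size formula for z-interval: n = (z*σ/E)²

n = (1.645 × 11.2 / 2.5)²
  = (7.369600)²
  = 54.3110

Round up to the nearest whole number: n = 55

55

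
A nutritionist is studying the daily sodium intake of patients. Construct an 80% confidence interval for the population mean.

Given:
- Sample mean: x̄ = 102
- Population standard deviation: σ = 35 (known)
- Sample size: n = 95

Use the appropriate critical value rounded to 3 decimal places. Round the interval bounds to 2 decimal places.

The population standard deviation σ is known, so use a z-interval (standard normal critical value).

For 80% confidence, z* = 1.282 (from standard normal table)

Standard error: SE = σ/√n = 35/√95 = 3.590924

Margin of error: E = z* × SE = 1.282 × 3.590924 = 4.6036

Z-interval: x̄ ± E = 102 ± 4.6036 = (97.3964, 106.6036)

Rounded to 2 decimal places:

(97.40, 106.60)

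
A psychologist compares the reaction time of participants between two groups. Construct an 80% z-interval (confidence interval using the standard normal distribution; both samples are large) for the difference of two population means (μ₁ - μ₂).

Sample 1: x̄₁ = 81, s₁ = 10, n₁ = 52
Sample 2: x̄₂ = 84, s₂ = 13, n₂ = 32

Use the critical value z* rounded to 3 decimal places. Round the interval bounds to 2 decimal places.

Both samples are large (n₁ = 52 ≥ 30, n₂ = 32 ≥ 30), so a z-interval for the difference of means applies.

Point estimate: x̄₁ - x̄₂ = 81 - 84 = -3

Standard error: SE = √(s₁²/n₁ + s₂²/n₂)
= √(10²/52 + 13²/32)
= √(1.923077 + 5.281250)
= 2.684088

For 80% confidence, z* = 1.282 (from standard normal table)
Margin of error: E = z* × SE = 1.282 × 2.684088 = 3.4410

Z-interval: (x̄₁ - x̄₂) ± E = -3 ± 3.4410 = (-6.4410, 0.4410)

Rounded to 2 decimal places:

(-6.44, 0.44)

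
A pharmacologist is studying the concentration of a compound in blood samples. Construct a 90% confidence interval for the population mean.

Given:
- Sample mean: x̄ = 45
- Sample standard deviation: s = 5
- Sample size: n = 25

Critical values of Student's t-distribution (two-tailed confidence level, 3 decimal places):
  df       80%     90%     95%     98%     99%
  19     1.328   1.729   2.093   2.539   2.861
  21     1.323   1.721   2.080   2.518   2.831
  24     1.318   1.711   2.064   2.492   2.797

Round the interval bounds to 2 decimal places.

The population standard deviation σ is unknown (only the sample standard deviation s is given), so use a t-interval with df = n - 1 = 25 - 1 = 24.

For 90% confidence with df = 24, t* = 1.711 (from t-table)

Standard error: SE = s/√n = 5/√25 = 1.000000

Margin of error: E = t* × SE = 1.711 × 1.000000 = 1.7110

T-interval: x̄ ± E = 45 ± 1.7110 = (43.2890, 46.7110)

Rounded to 2 decimal places:

(43.29, 46.71)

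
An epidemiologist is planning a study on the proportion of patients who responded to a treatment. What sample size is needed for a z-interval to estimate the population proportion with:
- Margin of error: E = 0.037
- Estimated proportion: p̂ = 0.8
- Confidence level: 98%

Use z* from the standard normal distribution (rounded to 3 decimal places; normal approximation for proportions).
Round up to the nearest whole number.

Using z* for proportion z-interval (normal approximation).

For 98% confidence, z* = 2.326 (from standard normal table)

Sample size formula for proportion z-interval: n = z*²p̂(1-p̂)/E²

n = 2.326² × 0.8 × 0.2 / 0.037²
  = 5.410276 × 0.16 / 0.001369
  = 632.3186

Round up to the nearest whole number: n = 633

633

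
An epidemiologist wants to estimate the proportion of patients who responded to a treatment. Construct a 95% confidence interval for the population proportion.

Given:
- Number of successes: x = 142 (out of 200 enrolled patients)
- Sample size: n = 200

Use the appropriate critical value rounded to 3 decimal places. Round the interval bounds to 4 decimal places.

Sample proportion: p̂ = 142/200 = 0.710000

Check conditions for normal approximation:
  np̂ = 142 ≥ 10 ✓
  n(1-p̂) = 58 ≥ 10 ✓

The sample is large enough, so use a z-interval (normal approximation) for the proportion.

For 95% confidence, z* = 1.96 (from standard normal table)

Standard error: SE = √(p̂(1-p̂)/n) = √(0.710000×0.290000/200) = 0.03208582

Margin of error: E = z* × SE = 1.96 × 0.03208582 = 0.062888

Z-interval: p̂ ± E = 0.710000 ± 0.062888 = (0.647112, 0.772888)

Rounded to 4 decimal places:

(0.6471, 0.7729)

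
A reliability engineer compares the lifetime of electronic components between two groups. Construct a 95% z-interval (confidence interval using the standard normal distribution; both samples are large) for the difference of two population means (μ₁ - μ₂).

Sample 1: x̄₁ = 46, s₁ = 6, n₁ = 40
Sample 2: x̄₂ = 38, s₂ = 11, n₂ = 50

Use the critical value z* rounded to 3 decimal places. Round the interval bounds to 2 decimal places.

Both samples are large (n₁ = 40 ≥ 30, n₂ = 50 ≥ 30), so a z-interval for the difference of means applies.

Point estimate: x̄₁ - x̄₂ = 46 - 38 = 8

Standard error: SE = √(s₁²/n₁ + s₂²/n₂)
= √(6²/40 + 11²/50)
= √(0.900000 + 2.420000)
= 1.822087

For 95% confidence, z* = 1.96 (from standard normal table)
Margin of error: E = z* × SE = 1.96 × 1.822087 = 3.5713

Z-interval: (x̄₁ - x̄₂) ± E = 8 ± 3.5713 = (4.4287, 11.5713)

Rounded to 2 decimal places:

(4.43, 11.57)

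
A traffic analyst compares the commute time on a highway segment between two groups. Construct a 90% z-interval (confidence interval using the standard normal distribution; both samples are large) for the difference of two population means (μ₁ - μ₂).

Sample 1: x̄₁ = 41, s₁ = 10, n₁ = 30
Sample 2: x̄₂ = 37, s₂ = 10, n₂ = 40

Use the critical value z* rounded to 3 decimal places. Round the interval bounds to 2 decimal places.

Both samples are large (n₁ = 30 ≥ 30, n₂ = 40 ≥ 30), so a z-interval for the difference of means applies.

Point estimate: x̄₁ - x̄₂ = 41 - 37 = 4

Standard error: SE = √(s₁²/n₁ + s₂²/n₂)
= √(10²/30 + 10²/40)
= √(3.333333 + 2.500000)
= 2.415229

For 90% confidence, z* = 1.645 (from standard normal table)
Margin of error: E = z* × SE = 1.645 × 2.415229 = 3.9731

Z-interval: (x̄₁ - x̄₂) ± E = 4 ± 3.9731 = (0.0269, 7.9731)

Rounded to 2 decimal places:

(0.03, 7.97)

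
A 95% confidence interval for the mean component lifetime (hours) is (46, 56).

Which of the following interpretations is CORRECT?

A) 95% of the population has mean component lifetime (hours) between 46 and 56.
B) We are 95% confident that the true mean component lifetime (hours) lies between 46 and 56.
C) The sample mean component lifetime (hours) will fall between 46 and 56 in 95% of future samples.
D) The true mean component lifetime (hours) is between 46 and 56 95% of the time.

A confidence interval represents our confidence in the procedure, not a probability statement about the parameter.

Key concept: If we repeated this sampling process many times and computed a 95% CI each time, about 95% of those intervals would contain the true population parameter.

For this specific interval (46, 56):
- Midpoint (point estimate): 51
- Margin of error: 5

The correct interpretation is the one stating confidence that the true parameter lies in the interval — option B.

B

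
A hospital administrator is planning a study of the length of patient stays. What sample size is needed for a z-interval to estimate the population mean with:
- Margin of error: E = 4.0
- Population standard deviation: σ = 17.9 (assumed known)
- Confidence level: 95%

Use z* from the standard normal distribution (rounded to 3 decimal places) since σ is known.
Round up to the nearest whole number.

Using z* since population σ is known (z-interval formula).

For 95% confidence, z* = 1.96 (from standard normal table)

Sample size formula for z-interval: n = (z*σ/E)²

n = (1.96 × 17.9 / 4.0)²
  = (8.771000)²
  = 76.9304

Round up to the nearest whole number: n = 77

77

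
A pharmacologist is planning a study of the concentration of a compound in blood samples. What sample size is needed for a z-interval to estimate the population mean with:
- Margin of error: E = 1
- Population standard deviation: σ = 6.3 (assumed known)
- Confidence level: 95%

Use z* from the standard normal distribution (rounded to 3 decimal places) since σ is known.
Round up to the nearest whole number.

Using z* since population σ is known (z-interval formula).

For 95% confidence, z* = 1.96 (from standard normal table)

Sample size formula for z-interval: n = (z*σ/E)²

n = (1.96 × 6.3 / 1)²
  = (12.348000)²
  = 152.4731

Round up to the nearest whole number: n = 153

153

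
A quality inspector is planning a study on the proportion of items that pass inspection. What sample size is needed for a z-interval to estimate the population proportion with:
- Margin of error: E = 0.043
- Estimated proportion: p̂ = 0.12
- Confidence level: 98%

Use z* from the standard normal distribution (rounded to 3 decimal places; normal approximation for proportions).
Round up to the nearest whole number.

Using z* for proportion z-interval (normal approximation).

For 98% confidence, z* = 2.326 (from standard normal table)

Sample size formula for proportion z-interval: n = z*²p̂(1-p̂)/E²

n = 2.326² × 0.12 × 0.88 / 0.043²
  = 5.410276 × 0.1056 / 0.001849
  = 308.9914

Round up to the nearest whole number: n = 309

309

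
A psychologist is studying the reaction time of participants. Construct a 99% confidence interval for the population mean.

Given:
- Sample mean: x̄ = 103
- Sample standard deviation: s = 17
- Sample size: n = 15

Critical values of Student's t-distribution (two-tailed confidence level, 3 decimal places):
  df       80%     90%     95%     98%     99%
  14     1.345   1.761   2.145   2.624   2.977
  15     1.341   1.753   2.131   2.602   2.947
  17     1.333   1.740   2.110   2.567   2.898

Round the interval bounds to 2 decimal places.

The population standard deviation σ is unknown (only the sample standard deviation s is given), so use a t-interval with df = n - 1 = 15 - 1 = 14.

For 99% confidence with df = 14, t* = 2.977 (from t-table)

Standard error: SE = s/√n = 17/√15 = 4.389381

Margin of error: E = t* × SE = 2.977 × 4.389381 = 13.0672

T-interval: x̄ ± E = 103 ± 13.0672 = (89.9328, 116.0672)

Rounded to 2 decimal places:

(89.93, 116.07)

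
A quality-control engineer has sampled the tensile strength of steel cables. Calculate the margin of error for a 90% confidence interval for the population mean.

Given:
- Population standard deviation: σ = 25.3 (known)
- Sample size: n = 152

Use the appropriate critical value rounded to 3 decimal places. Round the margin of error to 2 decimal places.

The population standard deviation σ is known, so use the z-interval margin of error formula.

For 90% confidence, z* = 1.645 (from standard normal table)

Margin of error formula for z-interval: E = z* × σ/√n

E = 1.645 × 25.3/√152
  = 1.645 × 2.052101
  = 3.3757

Rounded to 2 decimal places:

3.38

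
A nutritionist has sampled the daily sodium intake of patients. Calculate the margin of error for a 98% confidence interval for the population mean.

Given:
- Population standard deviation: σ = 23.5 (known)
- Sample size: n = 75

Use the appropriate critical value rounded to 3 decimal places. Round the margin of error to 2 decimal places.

The population standard deviation σ is known, so use the z-interval margin of error formula.

For 98% confidence, z* = 2.326 (from standard normal table)

Margin of error formula for z-interval: E = z* × σ/√n

E = 2.326 × 23.5/√75
  = 2.326 × 2.713546
  = 6.3117

Rounded to 2 decimal places:

6.31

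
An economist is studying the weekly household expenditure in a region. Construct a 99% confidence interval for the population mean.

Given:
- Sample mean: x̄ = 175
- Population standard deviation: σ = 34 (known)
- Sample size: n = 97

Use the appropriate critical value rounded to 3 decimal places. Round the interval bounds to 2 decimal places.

The population standard deviation σ is known, so use a z-interval (standard normal critical value).

For 99% confidence, z* = 2.576 (from standard normal table)

Standard error: SE = σ/√n = 34/√97 = 3.452177

Margin of error: E = z* × SE = 2.576 × 3.452177 = 8.8928

Z-interval: x̄ ± E = 175 ± 8.8928 = (166.1072, 183.8928)

Rounded to 2 decimal places:

(166.11, 183.89)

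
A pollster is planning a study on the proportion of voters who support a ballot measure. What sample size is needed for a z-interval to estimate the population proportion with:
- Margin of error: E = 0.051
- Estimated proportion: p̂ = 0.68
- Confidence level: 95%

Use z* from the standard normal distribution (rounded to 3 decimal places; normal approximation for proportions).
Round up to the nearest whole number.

Using z* for proportion z-interval (normal approximation).

For 95% confidence, z* = 1.96 (from standard normal table)

Sample size formula for proportion z-interval: n = z*²p̂(1-p̂)/E²

n = 1.96² × 0.68 × 0.32 / 0.051²
  = 3.8416 × 0.2176 / 0.002601
  = 321.3888

Round up to the nearest whole number: n = 322

322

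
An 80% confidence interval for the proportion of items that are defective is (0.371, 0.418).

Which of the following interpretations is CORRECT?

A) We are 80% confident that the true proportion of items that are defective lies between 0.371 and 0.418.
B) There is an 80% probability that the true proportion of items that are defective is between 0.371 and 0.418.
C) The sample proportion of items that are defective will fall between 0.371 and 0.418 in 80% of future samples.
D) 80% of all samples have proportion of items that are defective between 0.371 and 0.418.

A confidence interval represents our confidence in the procedure, not a probability statement about the parameter.

Key concept: If we repeated this sampling process many times and computed an 80% CI each time, about 80% of those intervals would contain the true population parameter.

For this specific interval (0.371, 0.418):
- Midpoint (point estimate): 0.3945
- Margin of error: 0.0235

The correct interpretation is the one stating confidence that the true parameter lies in the interval — option A.

A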